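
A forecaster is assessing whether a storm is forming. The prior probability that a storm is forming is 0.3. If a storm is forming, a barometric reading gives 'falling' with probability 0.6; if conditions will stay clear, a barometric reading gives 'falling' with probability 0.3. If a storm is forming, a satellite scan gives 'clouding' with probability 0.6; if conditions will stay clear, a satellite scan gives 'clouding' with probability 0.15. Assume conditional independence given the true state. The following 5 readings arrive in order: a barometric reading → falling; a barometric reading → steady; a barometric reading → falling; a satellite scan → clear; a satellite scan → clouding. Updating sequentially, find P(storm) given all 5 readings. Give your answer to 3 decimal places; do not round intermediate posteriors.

Each posterior becomes the prior for the next update.
After a barometric reading='falling': P(storm) = 0.6·0.3000 / (0.6·0.3000 + 0.3·0.7000) ≈ 0.4615
After a barometric reading='steady': P(storm) = 0.4·0.4615 / (0.4·0.4615 + 0.7·0.5385) ≈ 0.3288
After a barometric reading='falling': P(storm) = 0.6·0.3288 / (0.6·0.3288 + 0.3·0.6712) ≈ 0.4948
After a satellite scan='clear': P(storm) = 0.4·0.4948 / (0.4·0.4948 + 0.85·0.5052) ≈ 0.3155
After a satellite scan='clouding': P(storm) = 0.6·0.3155 / (0.6·0.3155 + 0.15·0.6845) ≈ 0.6484

0.648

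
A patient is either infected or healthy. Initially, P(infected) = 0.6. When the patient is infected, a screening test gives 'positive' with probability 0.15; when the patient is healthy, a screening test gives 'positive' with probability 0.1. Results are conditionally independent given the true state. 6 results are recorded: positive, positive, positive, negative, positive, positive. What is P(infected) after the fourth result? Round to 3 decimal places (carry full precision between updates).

After 'positive': P(infected) = 0.15·0.6000 / (0.15·0.6000 + 0.1·0.4000) ≈ 0.6923
After 'positive': P(infected) = 0.15·0.6923 / (0.15·0.6923 + 0.1·0.3077) ≈ 0.7714
After 'positive': P(infected) = 0.15·0.7714 / (0.15·0.7714 + 0.1·0.2286) ≈ 0.8351
After 'negative': P(infected) = 0.85·0.8351 / (0.85·0.8351 + 0.9·0.1649) ≈ 0.8270

0.827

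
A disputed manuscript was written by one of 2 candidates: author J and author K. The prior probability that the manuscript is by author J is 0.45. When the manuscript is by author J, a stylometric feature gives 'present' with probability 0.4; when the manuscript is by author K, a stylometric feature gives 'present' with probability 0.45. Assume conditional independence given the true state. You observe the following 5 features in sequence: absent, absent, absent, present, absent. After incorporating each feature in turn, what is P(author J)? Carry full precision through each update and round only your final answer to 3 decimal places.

After 'absent': P(author J) = 0.6·0.4500 / (0.6·0.4500 + 0.55·0.5500) ≈ 0.4716
After 'absent': P(author J) = 0.6·0.4716 / (0.6·0.4716 + 0.55·0.5284) ≈ 0.4933
After 'absent': P(author J) = 0.6·0.4933 / (0.6·0.4933 + 0.55·0.5067) ≈ 0.5151
After 'present': P(author J) = 0.4·0.5151 / (0.4·0.5151 + 0.45·0.4849) ≈ 0.4856
After 'absent': P(author J) = 0.6·0.4856 / (0.6·0.4856 + 0.55·0.5144) ≈ 0.5074

0.507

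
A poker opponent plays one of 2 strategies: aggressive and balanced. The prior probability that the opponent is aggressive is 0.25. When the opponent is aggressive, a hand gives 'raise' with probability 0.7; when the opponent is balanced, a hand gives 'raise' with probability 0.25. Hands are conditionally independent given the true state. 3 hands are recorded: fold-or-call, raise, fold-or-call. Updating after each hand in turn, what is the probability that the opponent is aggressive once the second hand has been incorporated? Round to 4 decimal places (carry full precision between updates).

Apply Bayes' rule sequentially, carrying P(aggressive) forward.
After 'fold-or-call': P(aggressive) = 0.3·0.2500 / (0.3·0.2500 + 0.75·0.7500) ≈ 0.1176
After 'raise': P(aggressive) = 0.7·0.1176 / (0.7·0.1176 + 0.25·0.8824) ≈ 0.2718

0.2718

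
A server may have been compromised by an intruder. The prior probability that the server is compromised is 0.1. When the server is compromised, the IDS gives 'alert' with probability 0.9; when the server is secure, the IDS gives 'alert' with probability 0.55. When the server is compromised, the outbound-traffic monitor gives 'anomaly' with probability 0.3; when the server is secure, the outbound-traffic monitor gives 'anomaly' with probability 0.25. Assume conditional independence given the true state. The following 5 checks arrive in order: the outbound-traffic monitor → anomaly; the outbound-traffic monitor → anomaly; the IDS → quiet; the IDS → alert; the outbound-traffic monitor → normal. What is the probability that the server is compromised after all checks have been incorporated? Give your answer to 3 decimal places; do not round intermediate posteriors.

0.052

Apply Bayes' rule sequentially, carrying P(compromised) forward.
After the outbound-traffic monitor='anomaly': P(compromised) = 0.3·0.1000 / (0.3·0.1000 + 0.25·0.9000) ≈ 0.1176
After the outbound-traffic monitor='anomaly': P(compromised) = 0.3·0.1176 / (0.3·0.1176 + 0.25·0.8824) ≈ 0.1379
After the IDS='quiet': P(compromised) = 0.1·0.1379 / (0.1·0.1379 + 0.45·0.8621) ≈ 0.0343
After the IDS='alert': P(compromised) = 0.9·0.0343 / (0.9·0.0343 + 0.55·0.9657) ≈ 0.0550
After the outbound-traffic monitor='normal': P(compromised) = 0.7·0.0550 / (0.7·0.0550 + 0.75·0.9450) ≈ 0.0515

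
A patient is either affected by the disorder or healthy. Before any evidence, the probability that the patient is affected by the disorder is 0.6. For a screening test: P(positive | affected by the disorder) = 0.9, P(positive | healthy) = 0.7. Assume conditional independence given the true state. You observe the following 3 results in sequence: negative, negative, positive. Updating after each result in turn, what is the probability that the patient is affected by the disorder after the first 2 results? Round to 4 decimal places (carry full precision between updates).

0.1429

After 'negative': P(affected) = 0.1·0.6000 / (0.1·0.6000 + 0.3·0.4000) ≈ 0.3333
After 'negative': P(affected) = 0.1·0.3333 / (0.1·0.3333 + 0.3·0.6667) ≈ 0.1429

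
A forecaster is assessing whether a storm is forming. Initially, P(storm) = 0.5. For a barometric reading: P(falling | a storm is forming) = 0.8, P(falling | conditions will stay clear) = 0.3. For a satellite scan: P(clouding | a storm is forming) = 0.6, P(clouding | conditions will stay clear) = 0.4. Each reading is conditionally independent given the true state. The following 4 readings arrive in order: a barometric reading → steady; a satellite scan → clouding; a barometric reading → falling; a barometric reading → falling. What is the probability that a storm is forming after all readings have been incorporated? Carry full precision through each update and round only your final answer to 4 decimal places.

0.7529

After a barometric reading='steady': P(storm) = 0.2·0.5000 / (0.2·0.5000 + 0.7·0.5000) ≈ 0.2222
After a satellite scan='clouding': P(storm) = 0.6·0.2222 / (0.6·0.2222 + 0.4·0.7778) ≈ 0.3000
After a barometric reading='falling': P(storm) = 0.8·0.3000 / (0.8·0.3000 + 0.3·0.7000) ≈ 0.5333
After a barometric reading='falling': P(storm) = 0.8·0.5333 / (0.8·0.5333 + 0.3·0.4667) ≈ 0.7529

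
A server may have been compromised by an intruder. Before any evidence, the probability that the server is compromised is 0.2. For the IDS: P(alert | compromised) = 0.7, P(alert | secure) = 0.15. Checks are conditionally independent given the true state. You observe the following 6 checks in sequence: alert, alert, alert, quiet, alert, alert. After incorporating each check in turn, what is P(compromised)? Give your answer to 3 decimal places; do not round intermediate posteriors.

After 'alert': P(compromised) = 0.7·0.2000 / (0.7·0.2000 + 0.15·0.8000) ≈ 0.5385
After 'alert': P(compromised) = 0.7·0.5385 / (0.7·0.5385 + 0.15·0.4615) ≈ 0.8448
After 'alert': P(compromised) = 0.7·0.8448 / (0.7·0.8448 + 0.15·0.1552) ≈ 0.9621
After 'quiet': P(compromised) = 0.3·0.9621 / (0.3·0.9621 + 0.85·0.0379) ≈ 0.8997
After 'alert': P(compromised) = 0.7·0.8997 / (0.7·0.8997 + 0.15·0.1003) ≈ 0.9767
After 'alert': P(compromised) = 0.7·0.9767 / (0.7·0.9767 + 0.15·0.0233) ≈ 0.9949

0.995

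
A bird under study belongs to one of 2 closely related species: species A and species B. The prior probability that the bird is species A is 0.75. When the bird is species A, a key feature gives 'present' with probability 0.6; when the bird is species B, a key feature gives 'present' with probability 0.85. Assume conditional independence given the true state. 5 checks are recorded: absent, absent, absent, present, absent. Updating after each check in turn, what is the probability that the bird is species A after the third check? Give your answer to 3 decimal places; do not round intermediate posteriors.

0.983

After 'absent': P(species A) = 0.4·0.7500 / (0.4·0.7500 + 0.15·0.2500) ≈ 0.8889
After 'absent': P(species A) = 0.4·0.8889 / (0.4·0.8889 + 0.15·0.1111) ≈ 0.9552
After 'absent': P(species A) = 0.4·0.9552 / (0.4·0.9552 + 0.15·0.0448) ≈ 0.9827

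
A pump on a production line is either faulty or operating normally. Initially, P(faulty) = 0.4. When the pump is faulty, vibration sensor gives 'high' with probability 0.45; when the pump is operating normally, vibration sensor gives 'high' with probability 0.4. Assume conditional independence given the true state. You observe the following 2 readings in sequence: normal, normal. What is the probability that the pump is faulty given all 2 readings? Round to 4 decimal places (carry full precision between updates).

0.3591

Apply Bayes' rule sequentially, carrying P(faulty) forward.
After 'normal': P(faulty) = 0.55·0.4000 / (0.55·0.4000 + 0.6·0.6000) ≈ 0.3793
After 'normal': P(faulty) = 0.55·0.3793 / (0.55·0.3793 + 0.6·0.6207) ≈ 0.3591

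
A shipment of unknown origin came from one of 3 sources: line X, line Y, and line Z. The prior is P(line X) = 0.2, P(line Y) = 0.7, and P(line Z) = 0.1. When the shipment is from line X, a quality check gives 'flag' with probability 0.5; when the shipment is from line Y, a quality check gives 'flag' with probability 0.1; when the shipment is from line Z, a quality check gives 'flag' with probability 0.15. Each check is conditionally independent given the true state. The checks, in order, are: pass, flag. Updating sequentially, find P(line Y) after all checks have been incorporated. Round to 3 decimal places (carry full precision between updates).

Apply Bayes' rule sequentially, carrying P(line Y) forward.
After 'pass': normaliser = 0.5·0.2000 + 0.9·0.7000 + 0.85·0.1000; P(line X) ≈ 0.1227, P(line Y) ≈ 0.7730, P(line Z) ≈ 0.1043
After 'flag': normaliser = 0.5·0.1227 + 0.1·0.7730 + 0.15·0.1043; P(line X) ≈ 0.3976, P(line Y) ≈ 0.5010, P(line Z) ≈ 0.1014

0.501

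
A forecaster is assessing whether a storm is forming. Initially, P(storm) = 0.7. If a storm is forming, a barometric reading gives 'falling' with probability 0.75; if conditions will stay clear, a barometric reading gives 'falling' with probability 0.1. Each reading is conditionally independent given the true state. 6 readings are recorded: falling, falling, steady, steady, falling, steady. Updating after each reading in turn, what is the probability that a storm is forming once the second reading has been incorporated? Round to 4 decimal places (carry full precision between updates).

After 'falling': P(storm) = 0.75·0.7000 / (0.75·0.7000 + 0.1·0.3000) ≈ 0.9459
After 'falling': P(storm) = 0.75·0.9459 / (0.75·0.9459 + 0.1·0.0541) ≈ 0.9924

0.9924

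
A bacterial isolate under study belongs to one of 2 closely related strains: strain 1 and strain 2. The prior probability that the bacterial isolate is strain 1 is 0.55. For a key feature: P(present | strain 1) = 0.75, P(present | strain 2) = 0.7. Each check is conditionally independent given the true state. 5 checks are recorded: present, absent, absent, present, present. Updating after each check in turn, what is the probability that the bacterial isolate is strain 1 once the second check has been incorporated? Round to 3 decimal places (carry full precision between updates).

After 'present': P(strain 1) = 0.75·0.5500 / (0.75·0.5500 + 0.7·0.4500) ≈ 0.5670
After 'absent': P(strain 1) = 0.25·0.5670 / (0.25·0.5670 + 0.3·0.4330) ≈ 0.5218

0.522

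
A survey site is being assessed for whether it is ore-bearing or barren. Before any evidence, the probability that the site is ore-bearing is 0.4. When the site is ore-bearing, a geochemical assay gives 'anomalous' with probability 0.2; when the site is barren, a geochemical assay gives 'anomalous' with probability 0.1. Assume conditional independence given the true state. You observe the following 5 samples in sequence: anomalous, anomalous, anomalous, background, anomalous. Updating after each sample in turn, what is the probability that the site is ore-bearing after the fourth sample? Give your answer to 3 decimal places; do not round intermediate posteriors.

After 'anomalous': P(ore) = 0.2·0.4000 / (0.2·0.4000 + 0.1·0.6000) ≈ 0.5714
After 'anomalous': P(ore) = 0.2·0.5714 / (0.2·0.5714 + 0.1·0.4286) ≈ 0.7273
After 'anomalous': P(ore) = 0.2·0.7273 / (0.2·0.7273 + 0.1·0.2727) ≈ 0.8421
After 'background': P(ore) = 0.8·0.8421 / (0.8·0.8421 + 0.9·0.1579) ≈ 0.8258

0.826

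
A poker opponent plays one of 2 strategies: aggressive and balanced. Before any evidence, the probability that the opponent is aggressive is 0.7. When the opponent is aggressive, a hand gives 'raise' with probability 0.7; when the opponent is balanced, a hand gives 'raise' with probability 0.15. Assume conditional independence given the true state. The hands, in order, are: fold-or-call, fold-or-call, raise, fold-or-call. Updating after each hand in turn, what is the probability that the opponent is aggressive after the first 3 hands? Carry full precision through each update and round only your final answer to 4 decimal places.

0.5756

After 'fold-or-call': P(aggressive) = 0.3·0.7000 / (0.3·0.7000 + 0.85·0.3000) ≈ 0.4516
After 'fold-or-call': P(aggressive) = 0.3·0.4516 / (0.3·0.4516 + 0.85·0.5484) ≈ 0.2252
After 'raise': P(aggressive) = 0.7·0.2252 / (0.7·0.2252 + 0.15·0.7748) ≈ 0.5756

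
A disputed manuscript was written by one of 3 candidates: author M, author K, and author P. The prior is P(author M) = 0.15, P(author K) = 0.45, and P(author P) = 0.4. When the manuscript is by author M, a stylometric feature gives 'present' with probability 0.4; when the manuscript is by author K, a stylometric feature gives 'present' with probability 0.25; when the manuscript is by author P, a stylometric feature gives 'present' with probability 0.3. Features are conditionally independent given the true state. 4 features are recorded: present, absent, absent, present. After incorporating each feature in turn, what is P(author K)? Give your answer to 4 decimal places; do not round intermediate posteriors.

Apply Bayes' rule sequentially, carrying P(author K) forward.
After 'present': normaliser = 0.4·0.1500 + 0.25·0.4500 + 0.3·0.4000; P(author M) ≈ 0.2051, P(author K) ≈ 0.3846, P(author P) ≈ 0.4103
After 'absent': normaliser = 0.6·0.2051 + 0.75·0.3846 + 0.7·0.4103; P(author M) ≈ 0.1761, P(author K) ≈ 0.4128, P(author P) ≈ 0.4110
After 'absent': normaliser = 0.6·0.1761 + 0.75·0.4128 + 0.7·0.4110; P(author M) ≈ 0.1503, P(author K) ≈ 0.4404, P(author P) ≈ 0.4092
After 'present': normaliser = 0.4·0.1503 + 0.25·0.4404 + 0.3·0.4092; P(author M) ≈ 0.2052, P(author K) ≈ 0.3758, P(author P) ≈ 0.4190

0.3758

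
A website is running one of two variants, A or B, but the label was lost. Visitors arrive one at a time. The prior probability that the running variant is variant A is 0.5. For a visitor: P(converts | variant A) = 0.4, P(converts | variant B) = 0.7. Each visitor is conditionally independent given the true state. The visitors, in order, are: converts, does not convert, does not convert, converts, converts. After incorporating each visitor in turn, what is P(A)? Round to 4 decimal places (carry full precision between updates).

Each posterior becomes the prior for the next update.
After 'converts': P(A) = 0.4·0.5000 / (0.4·0.5000 + 0.7·0.5000) ≈ 0.3636
After 'does not convert': P(A) = 0.6·0.3636 / (0.6·0.3636 + 0.3·0.6364) ≈ 0.5333
After 'does not convert': P(A) = 0.6·0.5333 / (0.6·0.5333 + 0.3·0.4667) ≈ 0.6957
After 'converts': P(A) = 0.4·0.6957 / (0.4·0.6957 + 0.7·0.3043) ≈ 0.5664
After 'converts': P(A) = 0.4·0.5664 / (0.4·0.5664 + 0.7·0.4336) ≈ 0.4274

0.4274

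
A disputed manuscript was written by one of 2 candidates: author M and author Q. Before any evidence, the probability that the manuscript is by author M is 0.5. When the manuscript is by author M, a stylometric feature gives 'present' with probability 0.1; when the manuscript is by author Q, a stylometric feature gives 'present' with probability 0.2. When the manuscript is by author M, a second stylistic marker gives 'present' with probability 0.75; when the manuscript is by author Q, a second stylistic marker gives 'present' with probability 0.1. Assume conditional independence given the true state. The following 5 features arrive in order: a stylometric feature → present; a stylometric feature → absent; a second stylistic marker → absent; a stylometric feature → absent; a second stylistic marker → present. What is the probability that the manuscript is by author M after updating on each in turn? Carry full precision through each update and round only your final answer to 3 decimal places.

After a stylometric feature='present': P(author M) = 0.1·0.5000 / (0.1·0.5000 + 0.2·0.5000) ≈ 0.3333
After a stylometric feature='absent': P(author M) = 0.9·0.3333 / (0.9·0.3333 + 0.8·0.6667) ≈ 0.3600
After a second stylistic marker='absent': P(author M) = 0.25·0.3600 / (0.25·0.3600 + 0.9·0.6400) ≈ 0.1351
After a stylometric feature='absent': P(author M) = 0.9·0.1351 / (0.9·0.1351 + 0.8·0.8649) ≈ 0.1495
After a second stylistic marker='present': P(author M) = 0.75·0.1495 / (0.75·0.1495 + 0.1·0.8505) ≈ 0.5687

0.569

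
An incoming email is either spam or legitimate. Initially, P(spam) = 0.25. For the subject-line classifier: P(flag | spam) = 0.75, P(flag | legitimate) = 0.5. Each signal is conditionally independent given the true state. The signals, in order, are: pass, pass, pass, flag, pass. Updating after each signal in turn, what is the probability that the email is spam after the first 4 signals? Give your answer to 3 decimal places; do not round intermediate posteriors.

0.059

Apply Bayes' rule sequentially, carrying P(spam) forward.
After 'pass': P(spam) = 0.25·0.2500 / (0.25·0.2500 + 0.5·0.7500) ≈ 0.1429
After 'pass': P(spam) = 0.25·0.1429 / (0.25·0.1429 + 0.5·0.8571) ≈ 0.0769
After 'pass': P(spam) = 0.25·0.0769 / (0.25·0.0769 + 0.5·0.9231) ≈ 0.0400
After 'flag': P(spam) = 0.75·0.0400 / (0.75·0.0400 + 0.5·0.9600) ≈ 0.0588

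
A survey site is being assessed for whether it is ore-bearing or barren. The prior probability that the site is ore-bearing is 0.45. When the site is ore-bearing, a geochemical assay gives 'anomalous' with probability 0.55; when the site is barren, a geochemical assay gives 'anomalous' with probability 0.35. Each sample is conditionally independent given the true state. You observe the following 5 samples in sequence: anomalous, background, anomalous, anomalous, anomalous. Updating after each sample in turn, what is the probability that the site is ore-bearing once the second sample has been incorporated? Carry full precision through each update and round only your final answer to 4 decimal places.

0.4709

After 'anomalous': P(ore) = 0.55·0.4500 / (0.55·0.4500 + 0.35·0.5500) ≈ 0.5625
After 'background': P(ore) = 0.45·0.5625 / (0.45·0.5625 + 0.65·0.4375) ≈ 0.4709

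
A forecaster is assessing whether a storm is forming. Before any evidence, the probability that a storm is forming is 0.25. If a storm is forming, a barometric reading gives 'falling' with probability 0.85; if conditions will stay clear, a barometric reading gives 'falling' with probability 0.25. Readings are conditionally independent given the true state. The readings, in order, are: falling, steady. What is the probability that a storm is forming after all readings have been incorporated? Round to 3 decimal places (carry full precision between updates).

0.185

Each posterior becomes the prior for the next update.
After 'falling': P(storm) = 0.85·0.2500 / (0.85·0.2500 + 0.25·0.7500) ≈ 0.5312
After 'steady': P(storm) = 0.15·0.5312 / (0.15·0.5312 + 0.75·0.4688) ≈ 0.1848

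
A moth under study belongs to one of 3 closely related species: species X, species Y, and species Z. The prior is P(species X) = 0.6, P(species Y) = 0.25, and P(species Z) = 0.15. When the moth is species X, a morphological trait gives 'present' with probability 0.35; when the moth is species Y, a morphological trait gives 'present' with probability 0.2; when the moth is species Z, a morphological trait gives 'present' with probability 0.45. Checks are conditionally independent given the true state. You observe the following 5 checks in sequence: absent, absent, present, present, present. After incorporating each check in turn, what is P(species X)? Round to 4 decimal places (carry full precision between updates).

0.6675

After 'absent': normaliser = 0.65·0.6000 + 0.8·0.2500 + 0.55·0.1500; P(species X) ≈ 0.5799, P(species Y) ≈ 0.2974, P(species Z) ≈ 0.1227
After 'absent': normaliser = 0.65·0.5799 + 0.8·0.2974 + 0.55·0.1227; P(species X) ≈ 0.5524, P(species Y) ≈ 0.3487, P(species Z) ≈ 0.0989
After 'present': normaliser = 0.35·0.5524 + 0.2·0.3487 + 0.45·0.0989; P(species X) ≈ 0.6286, P(species Y) ≈ 0.2267, P(species Z) ≈ 0.1447
After 'present': normaliser = 0.35·0.6286 + 0.2·0.2267 + 0.45·0.1447; P(species X) ≈ 0.6658, P(species Y) ≈ 0.1372, P(species Z) ≈ 0.1970
After 'present': normaliser = 0.35·0.6658 + 0.2·0.1372 + 0.45·0.1970; P(species X) ≈ 0.6675, P(species Y) ≈ 0.0786, P(species Z) ≈ 0.2539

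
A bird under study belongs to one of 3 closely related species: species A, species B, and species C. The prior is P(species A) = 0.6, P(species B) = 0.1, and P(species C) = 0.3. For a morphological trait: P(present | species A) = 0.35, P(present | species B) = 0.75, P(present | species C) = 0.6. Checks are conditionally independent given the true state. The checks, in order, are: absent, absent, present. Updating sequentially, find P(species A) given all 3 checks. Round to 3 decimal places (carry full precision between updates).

After 'absent': normaliser = 0.65·0.6000 + 0.25·0.1000 + 0.4·0.3000; P(species A) ≈ 0.7290, P(species B) ≈ 0.0467, P(species C) ≈ 0.2243
After 'absent': normaliser = 0.65·0.7290 + 0.25·0.0467 + 0.4·0.2243; P(species A) ≈ 0.8237, P(species B) ≈ 0.0203, P(species C) ≈ 0.1560
After 'present': normaliser = 0.35·0.8237 + 0.75·0.0203 + 0.6·0.1560; P(species A) ≈ 0.7260, P(species B) ≈ 0.0384, P(species C) ≈ 0.2357

0.726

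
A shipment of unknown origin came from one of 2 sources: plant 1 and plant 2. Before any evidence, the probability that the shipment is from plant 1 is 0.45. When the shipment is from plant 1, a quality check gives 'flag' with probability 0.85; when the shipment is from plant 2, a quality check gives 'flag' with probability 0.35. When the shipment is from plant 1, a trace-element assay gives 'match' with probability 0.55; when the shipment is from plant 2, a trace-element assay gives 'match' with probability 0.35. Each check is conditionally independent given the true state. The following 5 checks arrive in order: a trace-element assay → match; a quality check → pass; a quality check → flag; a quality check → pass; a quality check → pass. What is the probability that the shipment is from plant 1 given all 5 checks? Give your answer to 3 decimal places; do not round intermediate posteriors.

0.037

After a trace-element assay='match': P(plant 1) = 0.55·0.4500 / (0.55·0.4500 + 0.35·0.5500) ≈ 0.5625
After a quality check='pass': P(plant 1) = 0.15·0.5625 / (0.15·0.5625 + 0.65·0.4375) ≈ 0.2288
After a quality check='flag': P(plant 1) = 0.85·0.2288 / (0.85·0.2288 + 0.35·0.7712) ≈ 0.4188
After a quality check='pass': P(plant 1) = 0.15·0.4188 / (0.15·0.4188 + 0.65·0.5812) ≈ 0.1426
After a quality check='pass': P(plant 1) = 0.15·0.1426 / (0.15·0.1426 + 0.65·0.8574) ≈ 0.0370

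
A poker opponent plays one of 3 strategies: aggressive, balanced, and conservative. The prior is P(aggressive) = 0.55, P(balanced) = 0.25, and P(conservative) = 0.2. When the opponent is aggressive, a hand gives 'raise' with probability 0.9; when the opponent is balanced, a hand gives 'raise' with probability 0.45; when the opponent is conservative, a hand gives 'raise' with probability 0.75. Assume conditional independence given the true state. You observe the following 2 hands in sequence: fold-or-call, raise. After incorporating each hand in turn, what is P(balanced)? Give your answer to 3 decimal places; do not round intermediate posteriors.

0.416

After 'fold-or-call': normaliser = 0.1·0.5500 + 0.55·0.2500 + 0.25·0.2000; P(aggressive) ≈ 0.2268, P(balanced) ≈ 0.5670, P(conservative) ≈ 0.2062
After 'raise': normaliser = 0.9·0.2268 + 0.45·0.5670 + 0.75·0.2062; P(aggressive) ≈ 0.3325, P(balanced) ≈ 0.4156, P(conservative) ≈ 0.2519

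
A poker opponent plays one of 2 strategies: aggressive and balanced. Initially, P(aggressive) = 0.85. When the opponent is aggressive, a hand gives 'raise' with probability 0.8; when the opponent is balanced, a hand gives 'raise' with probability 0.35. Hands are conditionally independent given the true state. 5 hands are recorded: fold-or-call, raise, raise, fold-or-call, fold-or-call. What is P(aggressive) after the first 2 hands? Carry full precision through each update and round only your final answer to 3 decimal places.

0.799

After 'fold-or-call': P(aggressive) = 0.2·0.8500 / (0.2·0.8500 + 0.65·0.1500) ≈ 0.6355
After 'raise': P(aggressive) = 0.8·0.6355 / (0.8·0.6355 + 0.35·0.3645) ≈ 0.7994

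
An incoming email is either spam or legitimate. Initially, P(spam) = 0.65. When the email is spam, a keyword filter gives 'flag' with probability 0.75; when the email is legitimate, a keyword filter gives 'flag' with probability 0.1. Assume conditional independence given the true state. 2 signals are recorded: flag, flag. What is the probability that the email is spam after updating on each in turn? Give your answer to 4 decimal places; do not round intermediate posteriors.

After 'flag': P(spam) = 0.75·0.6500 / (0.75·0.6500 + 0.1·0.3500) ≈ 0.9330
After 'flag': P(spam) = 0.75·0.9330 / (0.75·0.9330 + 0.1·0.0670) ≈ 0.9905

0.9905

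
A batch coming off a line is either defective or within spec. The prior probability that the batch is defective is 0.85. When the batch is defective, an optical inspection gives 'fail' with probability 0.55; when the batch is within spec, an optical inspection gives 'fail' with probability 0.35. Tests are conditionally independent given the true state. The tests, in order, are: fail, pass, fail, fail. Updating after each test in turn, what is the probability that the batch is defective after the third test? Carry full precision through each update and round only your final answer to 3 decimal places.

0.906

After 'fail': P(defective) = 0.55·0.8500 / (0.55·0.8500 + 0.35·0.1500) ≈ 0.8990
After 'pass': P(defective) = 0.45·0.8990 / (0.45·0.8990 + 0.65·0.1010) ≈ 0.8604
After 'fail': P(defective) = 0.55·0.8604 / (0.55·0.8604 + 0.35·0.1396) ≈ 0.9064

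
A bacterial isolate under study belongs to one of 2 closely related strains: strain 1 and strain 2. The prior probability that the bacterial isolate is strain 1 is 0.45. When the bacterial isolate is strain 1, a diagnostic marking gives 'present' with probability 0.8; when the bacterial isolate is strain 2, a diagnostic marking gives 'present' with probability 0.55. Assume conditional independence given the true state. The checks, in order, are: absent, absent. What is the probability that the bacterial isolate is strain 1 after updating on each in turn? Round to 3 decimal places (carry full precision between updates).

0.139

After 'absent': P(strain 1) = 0.2·0.4500 / (0.2·0.4500 + 0.45·0.5500) ≈ 0.2667
After 'absent': P(strain 1) = 0.2·0.2667 / (0.2·0.2667 + 0.45·0.7333) ≈ 0.1391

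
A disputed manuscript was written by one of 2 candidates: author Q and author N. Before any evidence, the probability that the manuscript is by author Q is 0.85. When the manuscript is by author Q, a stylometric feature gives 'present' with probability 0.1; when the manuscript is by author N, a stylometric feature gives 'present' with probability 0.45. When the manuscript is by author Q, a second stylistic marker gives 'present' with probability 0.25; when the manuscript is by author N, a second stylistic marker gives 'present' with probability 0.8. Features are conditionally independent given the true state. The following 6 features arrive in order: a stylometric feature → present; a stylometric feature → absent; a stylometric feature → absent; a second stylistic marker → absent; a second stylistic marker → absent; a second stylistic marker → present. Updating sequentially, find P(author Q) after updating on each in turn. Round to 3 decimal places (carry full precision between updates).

Each posterior becomes the prior for the next update.
After a stylometric feature='present': P(author Q) = 0.1·0.8500 / (0.1·0.8500 + 0.45·0.1500) ≈ 0.5574
After a stylometric feature='absent': P(author Q) = 0.9·0.5574 / (0.9·0.5574 + 0.55·0.4426) ≈ 0.6733
After a stylometric feature='absent': P(author Q) = 0.9·0.6733 / (0.9·0.6733 + 0.55·0.3267) ≈ 0.7713
After a second stylistic marker='absent': P(author Q) = 0.75·0.7713 / (0.75·0.7713 + 0.2·0.2287) ≈ 0.9267
After a second stylistic marker='absent': P(author Q) = 0.75·0.9267 / (0.75·0.9267 + 0.2·0.0733) ≈ 0.9793
After a second stylistic marker='present': P(author Q) = 0.25·0.9793 / (0.25·0.9793 + 0.8·0.0207) ≈ 0.9368

0.937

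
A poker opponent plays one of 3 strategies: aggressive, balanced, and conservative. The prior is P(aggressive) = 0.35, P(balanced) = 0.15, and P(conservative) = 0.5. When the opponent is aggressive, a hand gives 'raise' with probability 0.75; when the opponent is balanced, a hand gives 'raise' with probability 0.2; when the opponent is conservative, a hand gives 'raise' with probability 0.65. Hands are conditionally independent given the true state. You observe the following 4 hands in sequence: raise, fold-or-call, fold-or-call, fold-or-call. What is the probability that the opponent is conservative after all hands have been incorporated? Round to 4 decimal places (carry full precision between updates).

After 'raise': normaliser = 0.75·0.3500 + 0.2·0.1500 + 0.65·0.5000; P(aggressive) ≈ 0.4251, P(balanced) ≈ 0.0486, P(conservative) ≈ 0.5263
After 'fold-or-call': normaliser = 0.25·0.4251 + 0.8·0.0486 + 0.35·0.5263; P(aggressive) ≈ 0.3227, P(balanced) ≈ 0.1180, P(conservative) ≈ 0.5593
After 'fold-or-call': normaliser = 0.25·0.3227 + 0.8·0.1180 + 0.35·0.5593; P(aggressive) ≈ 0.2175, P(balanced) ≈ 0.2546, P(conservative) ≈ 0.5279
After 'fold-or-call': normaliser = 0.25·0.2175 + 0.8·0.2546 + 0.35·0.5279; P(aggressive) ≈ 0.1228, P(balanced) ≈ 0.4599, P(conservative) ≈ 0.4172

0.4172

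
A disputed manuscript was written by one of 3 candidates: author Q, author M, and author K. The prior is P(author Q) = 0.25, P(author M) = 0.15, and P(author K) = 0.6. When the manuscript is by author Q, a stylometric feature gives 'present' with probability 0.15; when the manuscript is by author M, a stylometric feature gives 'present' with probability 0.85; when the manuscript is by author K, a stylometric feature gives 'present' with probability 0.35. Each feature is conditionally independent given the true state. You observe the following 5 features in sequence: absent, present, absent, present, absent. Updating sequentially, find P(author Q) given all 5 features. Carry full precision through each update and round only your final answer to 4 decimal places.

0.1439

After 'absent': normaliser = 0.85·0.2500 + 0.15·0.1500 + 0.65·0.6000; P(author Q) ≈ 0.3400, P(author M) ≈ 0.0360, P(author K) ≈ 0.6240
After 'present': normaliser = 0.15·0.3400 + 0.85·0.0360 + 0.35·0.6240; P(author Q) ≈ 0.1700, P(author M) ≈ 0.1020, P(author K) ≈ 0.7280
After 'absent': normaliser = 0.85·0.1700 + 0.15·0.1020 + 0.65·0.7280; P(author Q) ≈ 0.2283, P(author M) ≈ 0.0242, P(author K) ≈ 0.7476
After 'present': normaliser = 0.15·0.2283 + 0.85·0.0242 + 0.35·0.7476; P(author Q) ≈ 0.1082, P(author M) ≈ 0.0649, P(author K) ≈ 0.8269
After 'absent': normaliser = 0.85·0.1082 + 0.15·0.0649 + 0.65·0.8269; P(author Q) ≈ 0.1439, P(author M) ≈ 0.0152, P(author K) ≈ 0.8409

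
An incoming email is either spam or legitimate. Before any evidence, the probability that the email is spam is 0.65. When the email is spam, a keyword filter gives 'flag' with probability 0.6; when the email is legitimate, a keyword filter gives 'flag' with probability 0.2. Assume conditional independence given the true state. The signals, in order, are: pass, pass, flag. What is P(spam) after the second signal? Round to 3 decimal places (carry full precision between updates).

0.317

Each posterior becomes the prior for the next update.
After 'pass': P(spam) = 0.4·0.6500 / (0.4·0.6500 + 0.8·0.3500) ≈ 0.4815
After 'pass': P(spam) = 0.4·0.4815 / (0.4·0.4815 + 0.8·0.5185) ≈ 0.3171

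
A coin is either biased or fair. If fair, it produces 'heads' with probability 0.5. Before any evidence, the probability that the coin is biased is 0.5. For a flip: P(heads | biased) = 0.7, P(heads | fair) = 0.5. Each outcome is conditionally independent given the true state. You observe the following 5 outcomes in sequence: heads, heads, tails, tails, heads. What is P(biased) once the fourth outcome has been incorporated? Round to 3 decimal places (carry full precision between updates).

0.414

After 'heads': P(biased) = 0.7·0.5000 / (0.7·0.5000 + 0.5·0.5000) ≈ 0.5833
After 'heads': P(biased) = 0.7·0.5833 / (0.7·0.5833 + 0.5·0.4167) ≈ 0.6622
After 'tails': P(biased) = 0.3·0.6622 / (0.3·0.6622 + 0.5·0.3378) ≈ 0.5404
After 'tails': P(biased) = 0.3·0.5404 / (0.3·0.5404 + 0.5·0.4596) ≈ 0.4137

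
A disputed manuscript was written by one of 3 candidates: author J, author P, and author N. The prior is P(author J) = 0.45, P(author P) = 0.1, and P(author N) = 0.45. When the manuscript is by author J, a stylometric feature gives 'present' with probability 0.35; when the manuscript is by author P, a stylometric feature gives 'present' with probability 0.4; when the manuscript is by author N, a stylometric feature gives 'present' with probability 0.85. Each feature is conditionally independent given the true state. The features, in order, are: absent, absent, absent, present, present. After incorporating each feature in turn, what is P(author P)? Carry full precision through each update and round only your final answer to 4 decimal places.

After 'absent': normaliser = 0.65·0.4500 + 0.6·0.1000 + 0.15·0.4500; P(author J) ≈ 0.6964, P(author P) ≈ 0.1429, P(author N) ≈ 0.1607
After 'absent': normaliser = 0.65·0.6964 + 0.6·0.1429 + 0.15·0.1607; P(author J) ≈ 0.8048, P(author P) ≈ 0.1524, P(author N) ≈ 0.0429
After 'absent': normaliser = 0.65·0.8048 + 0.6·0.1524 + 0.15·0.0429; P(author J) ≈ 0.8424, P(author P) ≈ 0.1472, P(author N) ≈ 0.0104
After 'present': normaliser = 0.35·0.8424 + 0.4·0.1472 + 0.85·0.0104; P(author J) ≈ 0.8133, P(author P) ≈ 0.1625, P(author N) ≈ 0.0243
After 'present': normaliser = 0.35·0.8133 + 0.4·0.1625 + 0.85·0.0243; P(author J) ≈ 0.7688, P(author P) ≈ 0.1755, P(author N) ≈ 0.0557

0.1755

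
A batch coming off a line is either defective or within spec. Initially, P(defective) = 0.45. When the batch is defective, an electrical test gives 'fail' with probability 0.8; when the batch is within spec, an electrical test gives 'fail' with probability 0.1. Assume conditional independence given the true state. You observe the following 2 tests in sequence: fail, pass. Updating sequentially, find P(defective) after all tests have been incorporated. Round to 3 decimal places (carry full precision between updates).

0.593

After 'fail': P(defective) = 0.8·0.4500 / (0.8·0.4500 + 0.1·0.5500) ≈ 0.8675
After 'pass': P(defective) = 0.2·0.8675 / (0.2·0.8675 + 0.9·0.1325) ≈ 0.5926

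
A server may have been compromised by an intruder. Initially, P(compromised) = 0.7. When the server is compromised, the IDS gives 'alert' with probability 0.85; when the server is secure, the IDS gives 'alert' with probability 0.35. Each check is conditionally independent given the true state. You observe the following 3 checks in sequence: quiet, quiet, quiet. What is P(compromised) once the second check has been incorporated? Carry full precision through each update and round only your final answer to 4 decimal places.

0.1105

After 'quiet': P(compromised) = 0.15·0.7000 / (0.15·0.7000 + 0.65·0.3000) ≈ 0.3500
After 'quiet': P(compromised) = 0.15·0.3500 / (0.15·0.3500 + 0.65·0.6500) ≈ 0.1105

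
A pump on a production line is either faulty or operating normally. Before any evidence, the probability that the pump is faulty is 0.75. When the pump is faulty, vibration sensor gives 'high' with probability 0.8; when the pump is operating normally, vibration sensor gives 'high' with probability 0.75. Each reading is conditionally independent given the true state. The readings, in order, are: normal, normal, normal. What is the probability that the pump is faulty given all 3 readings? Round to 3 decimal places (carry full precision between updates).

0.606

After 'normal': P(faulty) = 0.2·0.7500 / (0.2·0.7500 + 0.25·0.2500) ≈ 0.7059
After 'normal': P(faulty) = 0.2·0.7059 / (0.2·0.7059 + 0.25·0.2941) ≈ 0.6575
After 'normal': P(faulty) = 0.2·0.6575 / (0.2·0.6575 + 0.25·0.3425) ≈ 0.6057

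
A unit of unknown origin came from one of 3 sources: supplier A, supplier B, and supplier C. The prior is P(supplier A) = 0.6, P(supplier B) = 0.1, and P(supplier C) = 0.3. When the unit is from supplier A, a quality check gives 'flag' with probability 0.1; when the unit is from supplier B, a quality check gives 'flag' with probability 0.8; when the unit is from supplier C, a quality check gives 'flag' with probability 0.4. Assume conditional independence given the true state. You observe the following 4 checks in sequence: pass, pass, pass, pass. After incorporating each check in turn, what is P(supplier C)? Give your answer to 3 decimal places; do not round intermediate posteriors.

After 'pass': normaliser = 0.9·0.6000 + 0.2·0.1000 + 0.6·0.3000; P(supplier A) ≈ 0.7297, P(supplier B) ≈ 0.0270, P(supplier C) ≈ 0.2432
After 'pass': normaliser = 0.9·0.7297 + 0.2·0.0270 + 0.6·0.2432; P(supplier A) ≈ 0.8127, P(supplier B) ≈ 0.0067, P(supplier C) ≈ 0.1806
After 'pass': normaliser = 0.9·0.8127 + 0.2·0.0067 + 0.6·0.1806; P(supplier A) ≈ 0.8696, P(supplier B) ≈ 0.0016, P(supplier C) ≈ 0.1288
After 'pass': normaliser = 0.9·0.8696 + 0.2·0.0016 + 0.6·0.1288; P(supplier A) ≈ 0.9098, P(supplier B) ≈ 0.0004, P(supplier C) ≈ 0.0899

0.090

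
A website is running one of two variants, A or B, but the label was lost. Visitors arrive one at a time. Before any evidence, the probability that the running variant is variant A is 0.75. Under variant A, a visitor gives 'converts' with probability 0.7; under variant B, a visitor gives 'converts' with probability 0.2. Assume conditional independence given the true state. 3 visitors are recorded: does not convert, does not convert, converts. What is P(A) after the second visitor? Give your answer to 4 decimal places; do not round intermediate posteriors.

After 'does not convert': P(A) = 0.3·0.7500 / (0.3·0.7500 + 0.8·0.2500) ≈ 0.5294
After 'does not convert': P(A) = 0.3·0.5294 / (0.3·0.5294 + 0.8·0.4706) ≈ 0.2967

0.2967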